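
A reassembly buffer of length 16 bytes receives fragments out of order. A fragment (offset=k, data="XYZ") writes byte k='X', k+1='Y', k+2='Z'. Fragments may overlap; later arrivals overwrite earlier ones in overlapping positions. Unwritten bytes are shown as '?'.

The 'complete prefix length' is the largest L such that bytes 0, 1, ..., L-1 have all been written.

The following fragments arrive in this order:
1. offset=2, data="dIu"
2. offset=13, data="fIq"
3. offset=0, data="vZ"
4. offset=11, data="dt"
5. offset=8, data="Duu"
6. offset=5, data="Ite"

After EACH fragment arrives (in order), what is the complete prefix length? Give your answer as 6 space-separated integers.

Fragment 1: offset=2 data="dIu" -> buffer=??dIu??????????? -> prefix_len=0
Fragment 2: offset=13 data="fIq" -> buffer=??dIu????????fIq -> prefix_len=0
Fragment 3: offset=0 data="vZ" -> buffer=vZdIu????????fIq -> prefix_len=5
Fragment 4: offset=11 data="dt" -> buffer=vZdIu??????dtfIq -> prefix_len=5
Fragment 5: offset=8 data="Duu" -> buffer=vZdIu???DuudtfIq -> prefix_len=5
Fragment 6: offset=5 data="Ite" -> buffer=vZdIuIteDuudtfIq -> prefix_len=16

Answer: 0 0 5 5 5 16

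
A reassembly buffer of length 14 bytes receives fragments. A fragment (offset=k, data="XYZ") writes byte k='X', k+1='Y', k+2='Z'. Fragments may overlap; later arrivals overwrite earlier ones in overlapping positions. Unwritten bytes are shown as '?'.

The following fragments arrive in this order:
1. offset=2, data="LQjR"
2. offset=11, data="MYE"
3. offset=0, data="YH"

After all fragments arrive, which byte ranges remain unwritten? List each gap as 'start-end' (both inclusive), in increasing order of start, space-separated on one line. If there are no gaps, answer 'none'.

Fragment 1: offset=2 len=4
Fragment 2: offset=11 len=3
Fragment 3: offset=0 len=2
Gaps: 6-10

Answer: 6-10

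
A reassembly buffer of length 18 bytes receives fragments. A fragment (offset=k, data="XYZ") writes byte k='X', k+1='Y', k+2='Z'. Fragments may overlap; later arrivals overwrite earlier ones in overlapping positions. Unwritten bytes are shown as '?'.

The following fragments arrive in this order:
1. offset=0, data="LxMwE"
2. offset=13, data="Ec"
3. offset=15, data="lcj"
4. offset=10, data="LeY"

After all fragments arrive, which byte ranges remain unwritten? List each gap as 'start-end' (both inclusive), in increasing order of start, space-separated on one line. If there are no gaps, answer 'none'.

Answer: 5-9

Derivation:
Fragment 1: offset=0 len=5
Fragment 2: offset=13 len=2
Fragment 3: offset=15 len=3
Fragment 4: offset=10 len=3
Gaps: 5-9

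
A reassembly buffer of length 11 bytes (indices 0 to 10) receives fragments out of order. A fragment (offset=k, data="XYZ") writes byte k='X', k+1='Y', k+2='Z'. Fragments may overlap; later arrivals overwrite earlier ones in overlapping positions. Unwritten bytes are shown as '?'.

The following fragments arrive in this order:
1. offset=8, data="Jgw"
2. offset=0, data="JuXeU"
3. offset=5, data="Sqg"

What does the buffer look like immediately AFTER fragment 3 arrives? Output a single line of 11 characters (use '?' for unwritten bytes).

Answer: JuXeUSqgJgw

Derivation:
Fragment 1: offset=8 data="Jgw" -> buffer=????????Jgw
Fragment 2: offset=0 data="JuXeU" -> buffer=JuXeU???Jgw
Fragment 3: offset=5 data="Sqg" -> buffer=JuXeUSqgJgw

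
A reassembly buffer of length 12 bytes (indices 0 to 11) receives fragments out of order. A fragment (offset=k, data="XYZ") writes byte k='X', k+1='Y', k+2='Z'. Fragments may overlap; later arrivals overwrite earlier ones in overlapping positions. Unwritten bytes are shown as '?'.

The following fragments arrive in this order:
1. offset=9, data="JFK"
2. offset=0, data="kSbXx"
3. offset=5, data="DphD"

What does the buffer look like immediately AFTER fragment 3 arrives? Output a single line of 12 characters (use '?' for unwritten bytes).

Answer: kSbXxDphDJFK

Derivation:
Fragment 1: offset=9 data="JFK" -> buffer=?????????JFK
Fragment 2: offset=0 data="kSbXx" -> buffer=kSbXx????JFK
Fragment 3: offset=5 data="DphD" -> buffer=kSbXxDphDJFK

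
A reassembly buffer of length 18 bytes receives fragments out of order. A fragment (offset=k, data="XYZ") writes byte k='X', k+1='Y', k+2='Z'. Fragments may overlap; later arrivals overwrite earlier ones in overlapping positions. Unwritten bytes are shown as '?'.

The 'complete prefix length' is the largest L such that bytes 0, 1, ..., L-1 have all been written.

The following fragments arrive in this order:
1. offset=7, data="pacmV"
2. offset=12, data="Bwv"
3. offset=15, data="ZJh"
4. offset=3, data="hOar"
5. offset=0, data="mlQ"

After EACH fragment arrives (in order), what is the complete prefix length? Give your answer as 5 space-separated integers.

Answer: 0 0 0 0 18

Derivation:
Fragment 1: offset=7 data="pacmV" -> buffer=???????pacmV?????? -> prefix_len=0
Fragment 2: offset=12 data="Bwv" -> buffer=???????pacmVBwv??? -> prefix_len=0
Fragment 3: offset=15 data="ZJh" -> buffer=???????pacmVBwvZJh -> prefix_len=0
Fragment 4: offset=3 data="hOar" -> buffer=???hOarpacmVBwvZJh -> prefix_len=0
Fragment 5: offset=0 data="mlQ" -> buffer=mlQhOarpacmVBwvZJh -> prefix_len=18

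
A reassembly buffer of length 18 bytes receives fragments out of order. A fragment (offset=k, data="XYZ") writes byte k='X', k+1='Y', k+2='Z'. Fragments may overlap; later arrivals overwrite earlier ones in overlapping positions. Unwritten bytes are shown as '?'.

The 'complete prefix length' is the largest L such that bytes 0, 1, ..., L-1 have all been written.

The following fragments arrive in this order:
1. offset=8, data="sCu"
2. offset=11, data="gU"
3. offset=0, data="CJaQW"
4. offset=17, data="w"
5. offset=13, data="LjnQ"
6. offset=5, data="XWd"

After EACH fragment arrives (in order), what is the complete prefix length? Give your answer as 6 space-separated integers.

Fragment 1: offset=8 data="sCu" -> buffer=????????sCu??????? -> prefix_len=0
Fragment 2: offset=11 data="gU" -> buffer=????????sCugU????? -> prefix_len=0
Fragment 3: offset=0 data="CJaQW" -> buffer=CJaQW???sCugU????? -> prefix_len=5
Fragment 4: offset=17 data="w" -> buffer=CJaQW???sCugU????w -> prefix_len=5
Fragment 5: offset=13 data="LjnQ" -> buffer=CJaQW???sCugULjnQw -> prefix_len=5
Fragment 6: offset=5 data="XWd" -> buffer=CJaQWXWdsCugULjnQw -> prefix_len=18

Answer: 0 0 5 5 5 18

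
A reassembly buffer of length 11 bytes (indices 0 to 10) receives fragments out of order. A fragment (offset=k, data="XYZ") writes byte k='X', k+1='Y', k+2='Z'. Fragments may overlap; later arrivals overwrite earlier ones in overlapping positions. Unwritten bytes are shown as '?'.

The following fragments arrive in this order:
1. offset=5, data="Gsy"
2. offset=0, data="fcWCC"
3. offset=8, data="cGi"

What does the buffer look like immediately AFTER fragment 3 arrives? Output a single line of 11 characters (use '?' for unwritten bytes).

Answer: fcWCCGsycGi

Derivation:
Fragment 1: offset=5 data="Gsy" -> buffer=?????Gsy???
Fragment 2: offset=0 data="fcWCC" -> buffer=fcWCCGsy???
Fragment 3: offset=8 data="cGi" -> buffer=fcWCCGsycGi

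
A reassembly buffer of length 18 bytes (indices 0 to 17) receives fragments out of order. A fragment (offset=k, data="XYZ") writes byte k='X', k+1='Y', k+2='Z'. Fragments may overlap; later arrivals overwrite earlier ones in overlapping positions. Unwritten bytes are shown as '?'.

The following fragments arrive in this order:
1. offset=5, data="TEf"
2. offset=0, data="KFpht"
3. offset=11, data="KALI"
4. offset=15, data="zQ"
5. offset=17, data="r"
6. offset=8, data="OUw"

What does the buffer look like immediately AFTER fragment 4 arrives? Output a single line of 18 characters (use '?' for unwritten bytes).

Fragment 1: offset=5 data="TEf" -> buffer=?????TEf??????????
Fragment 2: offset=0 data="KFpht" -> buffer=KFphtTEf??????????
Fragment 3: offset=11 data="KALI" -> buffer=KFphtTEf???KALI???
Fragment 4: offset=15 data="zQ" -> buffer=KFphtTEf???KALIzQ?

Answer: KFphtTEf???KALIzQ?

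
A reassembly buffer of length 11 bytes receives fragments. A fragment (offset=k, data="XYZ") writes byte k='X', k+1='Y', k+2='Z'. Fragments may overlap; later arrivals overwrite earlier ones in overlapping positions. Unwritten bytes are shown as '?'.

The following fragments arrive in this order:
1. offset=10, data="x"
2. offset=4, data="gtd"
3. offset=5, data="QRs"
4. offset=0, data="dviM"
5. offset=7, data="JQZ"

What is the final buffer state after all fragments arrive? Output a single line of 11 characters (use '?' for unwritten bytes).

Fragment 1: offset=10 data="x" -> buffer=??????????x
Fragment 2: offset=4 data="gtd" -> buffer=????gtd???x
Fragment 3: offset=5 data="QRs" -> buffer=????gQRs??x
Fragment 4: offset=0 data="dviM" -> buffer=dviMgQRs??x
Fragment 5: offset=7 data="JQZ" -> buffer=dviMgQRJQZx

Answer: dviMgQRJQZx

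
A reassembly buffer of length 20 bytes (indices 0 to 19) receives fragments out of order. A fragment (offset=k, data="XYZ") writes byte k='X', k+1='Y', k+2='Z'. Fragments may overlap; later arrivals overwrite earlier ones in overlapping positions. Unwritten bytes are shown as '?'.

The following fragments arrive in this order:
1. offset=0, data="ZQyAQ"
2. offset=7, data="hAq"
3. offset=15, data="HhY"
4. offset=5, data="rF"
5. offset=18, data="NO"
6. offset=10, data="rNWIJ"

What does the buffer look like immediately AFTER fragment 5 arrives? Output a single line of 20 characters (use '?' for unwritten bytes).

Answer: ZQyAQrFhAq?????HhYNO

Derivation:
Fragment 1: offset=0 data="ZQyAQ" -> buffer=ZQyAQ???????????????
Fragment 2: offset=7 data="hAq" -> buffer=ZQyAQ??hAq??????????
Fragment 3: offset=15 data="HhY" -> buffer=ZQyAQ??hAq?????HhY??
Fragment 4: offset=5 data="rF" -> buffer=ZQyAQrFhAq?????HhY??
Fragment 5: offset=18 data="NO" -> buffer=ZQyAQrFhAq?????HhYNO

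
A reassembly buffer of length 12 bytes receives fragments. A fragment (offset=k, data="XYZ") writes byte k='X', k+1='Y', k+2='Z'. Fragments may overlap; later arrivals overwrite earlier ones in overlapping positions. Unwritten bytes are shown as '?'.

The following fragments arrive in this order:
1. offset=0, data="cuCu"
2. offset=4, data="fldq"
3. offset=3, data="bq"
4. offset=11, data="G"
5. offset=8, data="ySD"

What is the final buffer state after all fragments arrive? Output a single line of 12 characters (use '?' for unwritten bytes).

Fragment 1: offset=0 data="cuCu" -> buffer=cuCu????????
Fragment 2: offset=4 data="fldq" -> buffer=cuCufldq????
Fragment 3: offset=3 data="bq" -> buffer=cuCbqldq????
Fragment 4: offset=11 data="G" -> buffer=cuCbqldq???G
Fragment 5: offset=8 data="ySD" -> buffer=cuCbqldqySDG

Answer: cuCbqldqySDG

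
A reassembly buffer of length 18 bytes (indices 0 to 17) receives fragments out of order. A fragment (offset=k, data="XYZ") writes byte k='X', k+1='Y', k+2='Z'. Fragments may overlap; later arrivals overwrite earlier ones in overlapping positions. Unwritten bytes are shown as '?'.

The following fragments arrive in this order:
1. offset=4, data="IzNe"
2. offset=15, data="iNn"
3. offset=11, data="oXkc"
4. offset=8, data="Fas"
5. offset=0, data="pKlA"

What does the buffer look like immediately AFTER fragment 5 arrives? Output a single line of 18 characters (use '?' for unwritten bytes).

Fragment 1: offset=4 data="IzNe" -> buffer=????IzNe??????????
Fragment 2: offset=15 data="iNn" -> buffer=????IzNe???????iNn
Fragment 3: offset=11 data="oXkc" -> buffer=????IzNe???oXkciNn
Fragment 4: offset=8 data="Fas" -> buffer=????IzNeFasoXkciNn
Fragment 5: offset=0 data="pKlA" -> buffer=pKlAIzNeFasoXkciNn

Answer: pKlAIzNeFasoXkciNn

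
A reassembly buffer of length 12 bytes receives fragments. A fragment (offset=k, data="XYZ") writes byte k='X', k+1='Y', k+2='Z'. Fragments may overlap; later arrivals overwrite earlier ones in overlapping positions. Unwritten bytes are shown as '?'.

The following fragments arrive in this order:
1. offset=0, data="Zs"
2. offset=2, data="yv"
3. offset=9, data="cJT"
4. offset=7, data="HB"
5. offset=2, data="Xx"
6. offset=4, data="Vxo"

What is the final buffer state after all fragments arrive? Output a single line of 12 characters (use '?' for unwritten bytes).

Answer: ZsXxVxoHBcJT

Derivation:
Fragment 1: offset=0 data="Zs" -> buffer=Zs??????????
Fragment 2: offset=2 data="yv" -> buffer=Zsyv????????
Fragment 3: offset=9 data="cJT" -> buffer=Zsyv?????cJT
Fragment 4: offset=7 data="HB" -> buffer=Zsyv???HBcJT
Fragment 5: offset=2 data="Xx" -> buffer=ZsXx???HBcJT
Fragment 6: offset=4 data="Vxo" -> buffer=ZsXxVxoHBcJT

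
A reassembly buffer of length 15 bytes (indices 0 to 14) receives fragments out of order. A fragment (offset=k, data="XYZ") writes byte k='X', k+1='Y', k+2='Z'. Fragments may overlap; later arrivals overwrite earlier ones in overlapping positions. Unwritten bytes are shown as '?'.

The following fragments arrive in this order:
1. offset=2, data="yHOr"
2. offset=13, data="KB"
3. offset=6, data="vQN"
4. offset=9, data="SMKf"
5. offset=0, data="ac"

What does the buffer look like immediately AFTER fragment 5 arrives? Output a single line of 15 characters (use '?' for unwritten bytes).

Fragment 1: offset=2 data="yHOr" -> buffer=??yHOr?????????
Fragment 2: offset=13 data="KB" -> buffer=??yHOr???????KB
Fragment 3: offset=6 data="vQN" -> buffer=??yHOrvQN????KB
Fragment 4: offset=9 data="SMKf" -> buffer=??yHOrvQNSMKfKB
Fragment 5: offset=0 data="ac" -> buffer=acyHOrvQNSMKfKB

Answer: acyHOrvQNSMKfKB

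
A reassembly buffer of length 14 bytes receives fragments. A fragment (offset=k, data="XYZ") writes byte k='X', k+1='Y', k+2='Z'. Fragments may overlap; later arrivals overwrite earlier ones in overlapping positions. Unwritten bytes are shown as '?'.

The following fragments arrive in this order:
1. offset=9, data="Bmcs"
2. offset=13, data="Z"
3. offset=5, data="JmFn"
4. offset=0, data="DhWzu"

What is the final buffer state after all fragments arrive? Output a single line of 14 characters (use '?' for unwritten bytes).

Fragment 1: offset=9 data="Bmcs" -> buffer=?????????Bmcs?
Fragment 2: offset=13 data="Z" -> buffer=?????????BmcsZ
Fragment 3: offset=5 data="JmFn" -> buffer=?????JmFnBmcsZ
Fragment 4: offset=0 data="DhWzu" -> buffer=DhWzuJmFnBmcsZ

Answer: DhWzuJmFnBmcsZ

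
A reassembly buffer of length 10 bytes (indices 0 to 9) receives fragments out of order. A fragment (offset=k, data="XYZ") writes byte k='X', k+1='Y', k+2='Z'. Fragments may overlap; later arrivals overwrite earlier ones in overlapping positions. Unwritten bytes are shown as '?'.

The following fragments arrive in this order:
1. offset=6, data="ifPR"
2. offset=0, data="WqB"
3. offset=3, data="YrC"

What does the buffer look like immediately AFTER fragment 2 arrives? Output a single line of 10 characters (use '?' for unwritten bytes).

Fragment 1: offset=6 data="ifPR" -> buffer=??????ifPR
Fragment 2: offset=0 data="WqB" -> buffer=WqB???ifPR

Answer: WqB???ifPR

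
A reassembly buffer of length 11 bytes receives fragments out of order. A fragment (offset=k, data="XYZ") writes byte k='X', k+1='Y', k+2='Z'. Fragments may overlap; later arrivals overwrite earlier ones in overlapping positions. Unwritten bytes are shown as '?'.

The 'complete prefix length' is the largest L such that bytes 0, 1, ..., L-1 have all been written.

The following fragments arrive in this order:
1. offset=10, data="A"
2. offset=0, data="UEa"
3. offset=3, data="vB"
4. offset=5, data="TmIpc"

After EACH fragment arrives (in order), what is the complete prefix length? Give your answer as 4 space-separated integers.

Fragment 1: offset=10 data="A" -> buffer=??????????A -> prefix_len=0
Fragment 2: offset=0 data="UEa" -> buffer=UEa???????A -> prefix_len=3
Fragment 3: offset=3 data="vB" -> buffer=UEavB?????A -> prefix_len=5
Fragment 4: offset=5 data="TmIpc" -> buffer=UEavBTmIpcA -> prefix_len=11

Answer: 0 3 5 11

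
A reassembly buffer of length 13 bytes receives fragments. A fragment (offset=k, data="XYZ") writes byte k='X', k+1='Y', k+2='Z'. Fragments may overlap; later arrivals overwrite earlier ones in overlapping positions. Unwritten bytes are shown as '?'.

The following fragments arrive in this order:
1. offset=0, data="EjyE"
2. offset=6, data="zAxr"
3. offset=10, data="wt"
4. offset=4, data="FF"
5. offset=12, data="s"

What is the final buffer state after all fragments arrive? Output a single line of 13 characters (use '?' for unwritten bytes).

Answer: EjyEFFzAxrwts

Derivation:
Fragment 1: offset=0 data="EjyE" -> buffer=EjyE?????????
Fragment 2: offset=6 data="zAxr" -> buffer=EjyE??zAxr???
Fragment 3: offset=10 data="wt" -> buffer=EjyE??zAxrwt?
Fragment 4: offset=4 data="FF" -> buffer=EjyEFFzAxrwt?
Fragment 5: offset=12 data="s" -> buffer=EjyEFFzAxrwts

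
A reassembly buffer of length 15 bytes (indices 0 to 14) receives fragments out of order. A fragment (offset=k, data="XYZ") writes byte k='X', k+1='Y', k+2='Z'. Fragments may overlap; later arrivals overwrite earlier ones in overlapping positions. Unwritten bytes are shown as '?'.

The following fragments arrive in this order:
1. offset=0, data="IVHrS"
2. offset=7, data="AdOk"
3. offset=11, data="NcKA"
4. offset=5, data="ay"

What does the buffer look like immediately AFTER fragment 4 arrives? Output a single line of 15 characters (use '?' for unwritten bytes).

Fragment 1: offset=0 data="IVHrS" -> buffer=IVHrS??????????
Fragment 2: offset=7 data="AdOk" -> buffer=IVHrS??AdOk????
Fragment 3: offset=11 data="NcKA" -> buffer=IVHrS??AdOkNcKA
Fragment 4: offset=5 data="ay" -> buffer=IVHrSayAdOkNcKA

Answer: IVHrSayAdOkNcKA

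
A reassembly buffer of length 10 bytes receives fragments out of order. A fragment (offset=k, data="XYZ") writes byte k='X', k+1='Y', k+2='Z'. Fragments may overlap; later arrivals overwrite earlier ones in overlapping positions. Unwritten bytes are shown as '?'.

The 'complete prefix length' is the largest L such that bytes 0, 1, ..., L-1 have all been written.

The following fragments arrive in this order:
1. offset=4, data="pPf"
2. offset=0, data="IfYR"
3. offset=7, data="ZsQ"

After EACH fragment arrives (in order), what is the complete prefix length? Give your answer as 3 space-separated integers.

Fragment 1: offset=4 data="pPf" -> buffer=????pPf??? -> prefix_len=0
Fragment 2: offset=0 data="IfYR" -> buffer=IfYRpPf??? -> prefix_len=7
Fragment 3: offset=7 data="ZsQ" -> buffer=IfYRpPfZsQ -> prefix_len=10

Answer: 0 7 10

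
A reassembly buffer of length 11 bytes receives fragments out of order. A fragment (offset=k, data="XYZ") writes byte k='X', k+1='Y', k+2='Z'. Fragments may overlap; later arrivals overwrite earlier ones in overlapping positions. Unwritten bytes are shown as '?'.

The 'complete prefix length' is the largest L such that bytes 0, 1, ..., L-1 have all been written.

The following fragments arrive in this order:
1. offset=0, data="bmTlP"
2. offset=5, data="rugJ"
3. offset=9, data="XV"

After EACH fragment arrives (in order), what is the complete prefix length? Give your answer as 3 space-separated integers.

Answer: 5 9 11

Derivation:
Fragment 1: offset=0 data="bmTlP" -> buffer=bmTlP?????? -> prefix_len=5
Fragment 2: offset=5 data="rugJ" -> buffer=bmTlPrugJ?? -> prefix_len=9
Fragment 3: offset=9 data="XV" -> buffer=bmTlPrugJXV -> prefix_len=11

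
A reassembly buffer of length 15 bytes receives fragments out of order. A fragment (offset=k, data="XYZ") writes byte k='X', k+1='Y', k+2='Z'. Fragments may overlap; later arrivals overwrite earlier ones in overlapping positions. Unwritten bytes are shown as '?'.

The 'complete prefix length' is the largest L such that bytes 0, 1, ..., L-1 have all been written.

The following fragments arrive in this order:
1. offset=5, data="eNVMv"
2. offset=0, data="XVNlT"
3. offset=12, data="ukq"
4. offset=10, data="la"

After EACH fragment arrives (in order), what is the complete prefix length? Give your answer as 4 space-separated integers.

Fragment 1: offset=5 data="eNVMv" -> buffer=?????eNVMv????? -> prefix_len=0
Fragment 2: offset=0 data="XVNlT" -> buffer=XVNlTeNVMv????? -> prefix_len=10
Fragment 3: offset=12 data="ukq" -> buffer=XVNlTeNVMv??ukq -> prefix_len=10
Fragment 4: offset=10 data="la" -> buffer=XVNlTeNVMvlaukq -> prefix_len=15

Answer: 0 10 10 15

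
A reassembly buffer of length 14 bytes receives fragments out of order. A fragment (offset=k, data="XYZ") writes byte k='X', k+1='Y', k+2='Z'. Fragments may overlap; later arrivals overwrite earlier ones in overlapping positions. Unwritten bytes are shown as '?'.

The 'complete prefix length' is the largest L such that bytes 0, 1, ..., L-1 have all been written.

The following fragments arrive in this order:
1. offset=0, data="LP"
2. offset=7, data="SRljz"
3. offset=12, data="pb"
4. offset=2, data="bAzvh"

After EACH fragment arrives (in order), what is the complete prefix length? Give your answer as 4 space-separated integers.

Fragment 1: offset=0 data="LP" -> buffer=LP???????????? -> prefix_len=2
Fragment 2: offset=7 data="SRljz" -> buffer=LP?????SRljz?? -> prefix_len=2
Fragment 3: offset=12 data="pb" -> buffer=LP?????SRljzpb -> prefix_len=2
Fragment 4: offset=2 data="bAzvh" -> buffer=LPbAzvhSRljzpb -> prefix_len=14

Answer: 2 2 2 14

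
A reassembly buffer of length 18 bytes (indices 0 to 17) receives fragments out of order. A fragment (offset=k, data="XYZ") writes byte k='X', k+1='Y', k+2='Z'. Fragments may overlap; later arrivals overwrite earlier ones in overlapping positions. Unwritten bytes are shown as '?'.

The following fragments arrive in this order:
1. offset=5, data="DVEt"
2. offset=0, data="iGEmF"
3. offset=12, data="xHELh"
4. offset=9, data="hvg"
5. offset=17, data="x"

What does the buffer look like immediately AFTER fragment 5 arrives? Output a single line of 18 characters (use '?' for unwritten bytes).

Fragment 1: offset=5 data="DVEt" -> buffer=?????DVEt?????????
Fragment 2: offset=0 data="iGEmF" -> buffer=iGEmFDVEt?????????
Fragment 3: offset=12 data="xHELh" -> buffer=iGEmFDVEt???xHELh?
Fragment 4: offset=9 data="hvg" -> buffer=iGEmFDVEthvgxHELh?
Fragment 5: offset=17 data="x" -> buffer=iGEmFDVEthvgxHELhx

Answer: iGEmFDVEthvgxHELhx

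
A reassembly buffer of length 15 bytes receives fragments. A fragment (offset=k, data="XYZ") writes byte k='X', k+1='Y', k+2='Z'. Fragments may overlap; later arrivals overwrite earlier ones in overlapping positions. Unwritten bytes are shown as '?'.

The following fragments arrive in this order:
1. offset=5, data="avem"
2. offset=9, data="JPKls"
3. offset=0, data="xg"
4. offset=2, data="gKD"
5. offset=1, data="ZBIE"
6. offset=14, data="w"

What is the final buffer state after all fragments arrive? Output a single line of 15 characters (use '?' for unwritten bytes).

Answer: xZBIEavemJPKlsw

Derivation:
Fragment 1: offset=5 data="avem" -> buffer=?????avem??????
Fragment 2: offset=9 data="JPKls" -> buffer=?????avemJPKls?
Fragment 3: offset=0 data="xg" -> buffer=xg???avemJPKls?
Fragment 4: offset=2 data="gKD" -> buffer=xggKDavemJPKls?
Fragment 5: offset=1 data="ZBIE" -> buffer=xZBIEavemJPKls?
Fragment 6: offset=14 data="w" -> buffer=xZBIEavemJPKlsw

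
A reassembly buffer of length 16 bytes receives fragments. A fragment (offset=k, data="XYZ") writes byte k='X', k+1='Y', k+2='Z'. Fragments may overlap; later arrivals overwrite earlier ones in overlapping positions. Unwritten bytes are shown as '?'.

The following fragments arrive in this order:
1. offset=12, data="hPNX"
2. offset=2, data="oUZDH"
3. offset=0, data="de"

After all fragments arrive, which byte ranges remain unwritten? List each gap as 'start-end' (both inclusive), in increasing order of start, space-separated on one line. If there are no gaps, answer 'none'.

Fragment 1: offset=12 len=4
Fragment 2: offset=2 len=5
Fragment 3: offset=0 len=2
Gaps: 7-11

Answer: 7-11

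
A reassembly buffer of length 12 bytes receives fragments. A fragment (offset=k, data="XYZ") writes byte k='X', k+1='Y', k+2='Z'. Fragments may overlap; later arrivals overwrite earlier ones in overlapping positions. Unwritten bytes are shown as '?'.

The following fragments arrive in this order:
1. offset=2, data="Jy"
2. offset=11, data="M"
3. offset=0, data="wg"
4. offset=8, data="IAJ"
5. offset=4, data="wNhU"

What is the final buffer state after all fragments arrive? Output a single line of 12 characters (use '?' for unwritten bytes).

Fragment 1: offset=2 data="Jy" -> buffer=??Jy????????
Fragment 2: offset=11 data="M" -> buffer=??Jy???????M
Fragment 3: offset=0 data="wg" -> buffer=wgJy???????M
Fragment 4: offset=8 data="IAJ" -> buffer=wgJy????IAJM
Fragment 5: offset=4 data="wNhU" -> buffer=wgJywNhUIAJM

Answer: wgJywNhUIAJM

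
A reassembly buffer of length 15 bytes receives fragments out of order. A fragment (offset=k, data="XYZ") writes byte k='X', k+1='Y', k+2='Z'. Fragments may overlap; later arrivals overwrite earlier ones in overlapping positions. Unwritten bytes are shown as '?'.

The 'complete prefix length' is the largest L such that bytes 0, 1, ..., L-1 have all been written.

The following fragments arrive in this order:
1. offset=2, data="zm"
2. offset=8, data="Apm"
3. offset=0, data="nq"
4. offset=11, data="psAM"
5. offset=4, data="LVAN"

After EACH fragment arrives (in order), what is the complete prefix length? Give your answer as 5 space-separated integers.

Answer: 0 0 4 4 15

Derivation:
Fragment 1: offset=2 data="zm" -> buffer=??zm??????????? -> prefix_len=0
Fragment 2: offset=8 data="Apm" -> buffer=??zm????Apm???? -> prefix_len=0
Fragment 3: offset=0 data="nq" -> buffer=nqzm????Apm???? -> prefix_len=4
Fragment 4: offset=11 data="psAM" -> buffer=nqzm????ApmpsAM -> prefix_len=4
Fragment 5: offset=4 data="LVAN" -> buffer=nqzmLVANApmpsAM -> prefix_len=15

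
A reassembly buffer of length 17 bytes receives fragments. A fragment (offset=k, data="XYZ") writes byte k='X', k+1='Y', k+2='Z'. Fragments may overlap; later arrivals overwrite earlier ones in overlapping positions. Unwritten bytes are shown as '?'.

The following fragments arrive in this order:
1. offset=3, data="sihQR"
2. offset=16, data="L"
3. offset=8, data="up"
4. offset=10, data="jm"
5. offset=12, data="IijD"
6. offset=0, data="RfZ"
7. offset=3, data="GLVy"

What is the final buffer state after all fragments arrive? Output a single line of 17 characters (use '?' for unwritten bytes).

Fragment 1: offset=3 data="sihQR" -> buffer=???sihQR?????????
Fragment 2: offset=16 data="L" -> buffer=???sihQR????????L
Fragment 3: offset=8 data="up" -> buffer=???sihQRup??????L
Fragment 4: offset=10 data="jm" -> buffer=???sihQRupjm????L
Fragment 5: offset=12 data="IijD" -> buffer=???sihQRupjmIijDL
Fragment 6: offset=0 data="RfZ" -> buffer=RfZsihQRupjmIijDL
Fragment 7: offset=3 data="GLVy" -> buffer=RfZGLVyRupjmIijDL

Answer: RfZGLVyRupjmIijDL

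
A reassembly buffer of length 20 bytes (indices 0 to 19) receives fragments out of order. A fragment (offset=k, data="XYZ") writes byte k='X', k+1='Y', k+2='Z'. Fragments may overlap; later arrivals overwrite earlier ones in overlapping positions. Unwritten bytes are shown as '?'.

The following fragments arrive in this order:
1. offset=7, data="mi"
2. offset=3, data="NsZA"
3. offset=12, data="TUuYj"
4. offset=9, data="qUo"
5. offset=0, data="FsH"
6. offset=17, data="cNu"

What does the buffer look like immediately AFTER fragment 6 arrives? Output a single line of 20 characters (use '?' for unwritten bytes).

Fragment 1: offset=7 data="mi" -> buffer=???????mi???????????
Fragment 2: offset=3 data="NsZA" -> buffer=???NsZAmi???????????
Fragment 3: offset=12 data="TUuYj" -> buffer=???NsZAmi???TUuYj???
Fragment 4: offset=9 data="qUo" -> buffer=???NsZAmiqUoTUuYj???
Fragment 5: offset=0 data="FsH" -> buffer=FsHNsZAmiqUoTUuYj???
Fragment 6: offset=17 data="cNu" -> buffer=FsHNsZAmiqUoTUuYjcNu

Answer: FsHNsZAmiqUoTUuYjcNu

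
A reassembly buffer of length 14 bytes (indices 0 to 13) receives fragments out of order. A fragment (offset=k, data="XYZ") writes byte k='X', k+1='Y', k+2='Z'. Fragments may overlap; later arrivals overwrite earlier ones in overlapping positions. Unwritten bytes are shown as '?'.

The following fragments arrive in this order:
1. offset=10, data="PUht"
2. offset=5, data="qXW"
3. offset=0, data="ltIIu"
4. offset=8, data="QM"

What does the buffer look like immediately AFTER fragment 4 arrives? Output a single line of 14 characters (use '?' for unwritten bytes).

Answer: ltIIuqXWQMPUht

Derivation:
Fragment 1: offset=10 data="PUht" -> buffer=??????????PUht
Fragment 2: offset=5 data="qXW" -> buffer=?????qXW??PUht
Fragment 3: offset=0 data="ltIIu" -> buffer=ltIIuqXW??PUht
Fragment 4: offset=8 data="QM" -> buffer=ltIIuqXWQMPUht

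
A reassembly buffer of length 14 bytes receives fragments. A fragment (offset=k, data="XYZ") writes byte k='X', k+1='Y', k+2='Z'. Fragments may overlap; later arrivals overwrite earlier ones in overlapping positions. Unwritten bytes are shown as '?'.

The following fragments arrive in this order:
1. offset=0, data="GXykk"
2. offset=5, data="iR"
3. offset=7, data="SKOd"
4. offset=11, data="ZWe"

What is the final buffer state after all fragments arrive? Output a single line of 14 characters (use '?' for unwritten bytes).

Answer: GXykkiRSKOdZWe

Derivation:
Fragment 1: offset=0 data="GXykk" -> buffer=GXykk?????????
Fragment 2: offset=5 data="iR" -> buffer=GXykkiR???????
Fragment 3: offset=7 data="SKOd" -> buffer=GXykkiRSKOd???
Fragment 4: offset=11 data="ZWe" -> buffer=GXykkiRSKOdZWe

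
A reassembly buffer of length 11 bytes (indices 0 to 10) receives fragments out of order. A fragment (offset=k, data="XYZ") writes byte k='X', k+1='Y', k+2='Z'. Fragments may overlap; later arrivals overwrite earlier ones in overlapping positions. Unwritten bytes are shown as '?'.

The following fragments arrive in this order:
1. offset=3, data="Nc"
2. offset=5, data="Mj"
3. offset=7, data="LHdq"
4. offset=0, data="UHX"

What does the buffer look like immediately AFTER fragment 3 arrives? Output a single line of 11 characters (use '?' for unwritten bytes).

Fragment 1: offset=3 data="Nc" -> buffer=???Nc??????
Fragment 2: offset=5 data="Mj" -> buffer=???NcMj????
Fragment 3: offset=7 data="LHdq" -> buffer=???NcMjLHdq

Answer: ???NcMjLHdq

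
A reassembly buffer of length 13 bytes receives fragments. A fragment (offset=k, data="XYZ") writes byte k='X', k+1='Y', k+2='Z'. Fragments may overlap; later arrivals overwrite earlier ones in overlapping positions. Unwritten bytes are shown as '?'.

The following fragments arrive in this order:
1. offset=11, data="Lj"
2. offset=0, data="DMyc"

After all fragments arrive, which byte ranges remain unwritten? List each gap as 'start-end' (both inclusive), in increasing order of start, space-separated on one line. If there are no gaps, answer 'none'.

Answer: 4-10

Derivation:
Fragment 1: offset=11 len=2
Fragment 2: offset=0 len=4
Gaps: 4-10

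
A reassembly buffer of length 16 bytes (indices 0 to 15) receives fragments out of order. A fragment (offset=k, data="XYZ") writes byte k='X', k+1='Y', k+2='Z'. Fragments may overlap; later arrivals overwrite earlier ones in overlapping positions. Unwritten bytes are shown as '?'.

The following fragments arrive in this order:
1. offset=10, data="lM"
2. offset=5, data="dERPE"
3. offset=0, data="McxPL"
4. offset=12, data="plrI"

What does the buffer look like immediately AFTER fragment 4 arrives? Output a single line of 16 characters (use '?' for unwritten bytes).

Fragment 1: offset=10 data="lM" -> buffer=??????????lM????
Fragment 2: offset=5 data="dERPE" -> buffer=?????dERPElM????
Fragment 3: offset=0 data="McxPL" -> buffer=McxPLdERPElM????
Fragment 4: offset=12 data="plrI" -> buffer=McxPLdERPElMplrI

Answer: McxPLdERPElMplrI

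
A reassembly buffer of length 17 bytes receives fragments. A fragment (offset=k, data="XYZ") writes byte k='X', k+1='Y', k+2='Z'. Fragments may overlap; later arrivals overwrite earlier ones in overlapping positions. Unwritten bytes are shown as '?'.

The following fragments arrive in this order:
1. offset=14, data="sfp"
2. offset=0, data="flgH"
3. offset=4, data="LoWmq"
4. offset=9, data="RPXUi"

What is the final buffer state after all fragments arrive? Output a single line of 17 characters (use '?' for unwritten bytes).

Fragment 1: offset=14 data="sfp" -> buffer=??????????????sfp
Fragment 2: offset=0 data="flgH" -> buffer=flgH??????????sfp
Fragment 3: offset=4 data="LoWmq" -> buffer=flgHLoWmq?????sfp
Fragment 4: offset=9 data="RPXUi" -> buffer=flgHLoWmqRPXUisfp

Answer: flgHLoWmqRPXUisfp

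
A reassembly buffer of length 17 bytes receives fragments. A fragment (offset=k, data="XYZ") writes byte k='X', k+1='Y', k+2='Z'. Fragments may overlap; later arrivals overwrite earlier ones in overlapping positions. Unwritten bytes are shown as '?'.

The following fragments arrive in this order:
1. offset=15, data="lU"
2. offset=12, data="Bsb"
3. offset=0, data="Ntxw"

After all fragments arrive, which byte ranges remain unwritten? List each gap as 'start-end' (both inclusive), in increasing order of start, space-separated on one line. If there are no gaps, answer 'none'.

Fragment 1: offset=15 len=2
Fragment 2: offset=12 len=3
Fragment 3: offset=0 len=4
Gaps: 4-11

Answer: 4-11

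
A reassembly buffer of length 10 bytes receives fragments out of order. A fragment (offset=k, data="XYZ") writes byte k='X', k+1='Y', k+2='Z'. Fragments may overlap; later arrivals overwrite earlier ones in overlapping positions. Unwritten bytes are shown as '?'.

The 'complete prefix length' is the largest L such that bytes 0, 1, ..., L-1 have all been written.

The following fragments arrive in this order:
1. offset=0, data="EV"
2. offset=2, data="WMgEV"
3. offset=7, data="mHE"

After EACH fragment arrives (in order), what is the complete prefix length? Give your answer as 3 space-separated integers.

Fragment 1: offset=0 data="EV" -> buffer=EV???????? -> prefix_len=2
Fragment 2: offset=2 data="WMgEV" -> buffer=EVWMgEV??? -> prefix_len=7
Fragment 3: offset=7 data="mHE" -> buffer=EVWMgEVmHE -> prefix_len=10

Answer: 2 7 10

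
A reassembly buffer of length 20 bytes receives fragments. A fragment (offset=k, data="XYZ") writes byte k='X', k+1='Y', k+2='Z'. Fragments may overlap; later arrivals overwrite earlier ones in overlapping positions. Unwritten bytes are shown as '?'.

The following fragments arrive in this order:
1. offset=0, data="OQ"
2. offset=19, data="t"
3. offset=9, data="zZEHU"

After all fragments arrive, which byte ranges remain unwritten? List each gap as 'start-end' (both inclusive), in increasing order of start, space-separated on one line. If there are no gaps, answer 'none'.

Fragment 1: offset=0 len=2
Fragment 2: offset=19 len=1
Fragment 3: offset=9 len=5
Gaps: 2-8 14-18

Answer: 2-8 14-18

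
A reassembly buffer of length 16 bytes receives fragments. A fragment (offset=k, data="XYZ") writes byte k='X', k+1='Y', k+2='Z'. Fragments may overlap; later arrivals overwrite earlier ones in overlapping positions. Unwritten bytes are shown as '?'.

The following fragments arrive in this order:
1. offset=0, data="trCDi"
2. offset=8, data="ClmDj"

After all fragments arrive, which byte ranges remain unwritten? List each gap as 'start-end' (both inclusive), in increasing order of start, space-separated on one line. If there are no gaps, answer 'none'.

Fragment 1: offset=0 len=5
Fragment 2: offset=8 len=5
Gaps: 5-7 13-15

Answer: 5-7 13-15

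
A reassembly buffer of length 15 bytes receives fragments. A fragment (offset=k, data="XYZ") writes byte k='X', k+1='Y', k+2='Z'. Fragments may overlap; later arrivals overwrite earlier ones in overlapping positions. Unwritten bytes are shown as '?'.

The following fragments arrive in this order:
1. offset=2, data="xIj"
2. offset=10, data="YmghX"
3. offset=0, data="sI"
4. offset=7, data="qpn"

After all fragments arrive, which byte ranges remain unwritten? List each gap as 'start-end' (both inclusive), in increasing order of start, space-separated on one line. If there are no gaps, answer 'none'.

Fragment 1: offset=2 len=3
Fragment 2: offset=10 len=5
Fragment 3: offset=0 len=2
Fragment 4: offset=7 len=3
Gaps: 5-6

Answer: 5-6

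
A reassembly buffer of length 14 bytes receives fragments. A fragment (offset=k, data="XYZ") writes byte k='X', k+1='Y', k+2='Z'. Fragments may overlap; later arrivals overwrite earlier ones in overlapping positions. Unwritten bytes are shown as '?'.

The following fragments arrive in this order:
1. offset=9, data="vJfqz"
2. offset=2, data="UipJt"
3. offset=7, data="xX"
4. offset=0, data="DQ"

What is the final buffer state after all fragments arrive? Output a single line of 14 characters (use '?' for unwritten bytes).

Fragment 1: offset=9 data="vJfqz" -> buffer=?????????vJfqz
Fragment 2: offset=2 data="UipJt" -> buffer=??UipJt??vJfqz
Fragment 3: offset=7 data="xX" -> buffer=??UipJtxXvJfqz
Fragment 4: offset=0 data="DQ" -> buffer=DQUipJtxXvJfqz

Answer: DQUipJtxXvJfqz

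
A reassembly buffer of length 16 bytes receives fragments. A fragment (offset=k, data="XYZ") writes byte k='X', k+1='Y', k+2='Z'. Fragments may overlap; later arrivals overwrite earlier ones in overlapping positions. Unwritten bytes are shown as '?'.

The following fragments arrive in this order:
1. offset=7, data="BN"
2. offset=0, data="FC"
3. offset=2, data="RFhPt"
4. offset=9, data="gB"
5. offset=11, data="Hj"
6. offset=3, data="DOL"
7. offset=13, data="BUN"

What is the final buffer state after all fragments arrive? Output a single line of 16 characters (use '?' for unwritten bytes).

Answer: FCRDOLtBNgBHjBUN

Derivation:
Fragment 1: offset=7 data="BN" -> buffer=???????BN???????
Fragment 2: offset=0 data="FC" -> buffer=FC?????BN???????
Fragment 3: offset=2 data="RFhPt" -> buffer=FCRFhPtBN???????
Fragment 4: offset=9 data="gB" -> buffer=FCRFhPtBNgB?????
Fragment 5: offset=11 data="Hj" -> buffer=FCRFhPtBNgBHj???
Fragment 6: offset=3 data="DOL" -> buffer=FCRDOLtBNgBHj???
Fragment 7: offset=13 data="BUN" -> buffer=FCRDOLtBNgBHjBUN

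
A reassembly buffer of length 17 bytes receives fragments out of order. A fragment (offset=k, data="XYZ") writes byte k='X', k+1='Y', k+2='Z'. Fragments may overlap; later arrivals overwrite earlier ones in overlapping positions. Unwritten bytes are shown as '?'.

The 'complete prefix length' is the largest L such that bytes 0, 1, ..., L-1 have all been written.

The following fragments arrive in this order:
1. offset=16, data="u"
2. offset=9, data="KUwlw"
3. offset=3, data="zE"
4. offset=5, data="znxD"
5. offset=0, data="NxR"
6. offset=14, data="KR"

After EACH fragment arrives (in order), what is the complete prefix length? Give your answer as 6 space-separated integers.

Fragment 1: offset=16 data="u" -> buffer=????????????????u -> prefix_len=0
Fragment 2: offset=9 data="KUwlw" -> buffer=?????????KUwlw??u -> prefix_len=0
Fragment 3: offset=3 data="zE" -> buffer=???zE????KUwlw??u -> prefix_len=0
Fragment 4: offset=5 data="znxD" -> buffer=???zEznxDKUwlw??u -> prefix_len=0
Fragment 5: offset=0 data="NxR" -> buffer=NxRzEznxDKUwlw??u -> prefix_len=14
Fragment 6: offset=14 data="KR" -> buffer=NxRzEznxDKUwlwKRu -> prefix_len=17

Answer: 0 0 0 0 14 17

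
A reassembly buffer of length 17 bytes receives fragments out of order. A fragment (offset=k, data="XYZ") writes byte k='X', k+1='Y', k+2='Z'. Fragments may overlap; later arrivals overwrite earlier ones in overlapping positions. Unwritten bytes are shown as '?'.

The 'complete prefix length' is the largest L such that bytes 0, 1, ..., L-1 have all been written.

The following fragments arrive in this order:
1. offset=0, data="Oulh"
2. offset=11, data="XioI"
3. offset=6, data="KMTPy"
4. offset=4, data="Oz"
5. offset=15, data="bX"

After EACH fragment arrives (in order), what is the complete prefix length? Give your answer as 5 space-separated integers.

Fragment 1: offset=0 data="Oulh" -> buffer=Oulh????????????? -> prefix_len=4
Fragment 2: offset=11 data="XioI" -> buffer=Oulh???????XioI?? -> prefix_len=4
Fragment 3: offset=6 data="KMTPy" -> buffer=Oulh??KMTPyXioI?? -> prefix_len=4
Fragment 4: offset=4 data="Oz" -> buffer=OulhOzKMTPyXioI?? -> prefix_len=15
Fragment 5: offset=15 data="bX" -> buffer=OulhOzKMTPyXioIbX -> prefix_len=17

Answer: 4 4 4 15 17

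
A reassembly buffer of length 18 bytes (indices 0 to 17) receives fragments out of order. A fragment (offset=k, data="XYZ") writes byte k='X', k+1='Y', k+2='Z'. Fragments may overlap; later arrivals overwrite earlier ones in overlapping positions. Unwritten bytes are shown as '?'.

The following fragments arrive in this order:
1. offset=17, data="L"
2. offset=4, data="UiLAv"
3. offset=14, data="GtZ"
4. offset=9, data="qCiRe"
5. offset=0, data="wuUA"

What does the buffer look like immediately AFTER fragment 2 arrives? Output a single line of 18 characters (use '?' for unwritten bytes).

Answer: ????UiLAv????????L

Derivation:
Fragment 1: offset=17 data="L" -> buffer=?????????????????L
Fragment 2: offset=4 data="UiLAv" -> buffer=????UiLAv????????L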